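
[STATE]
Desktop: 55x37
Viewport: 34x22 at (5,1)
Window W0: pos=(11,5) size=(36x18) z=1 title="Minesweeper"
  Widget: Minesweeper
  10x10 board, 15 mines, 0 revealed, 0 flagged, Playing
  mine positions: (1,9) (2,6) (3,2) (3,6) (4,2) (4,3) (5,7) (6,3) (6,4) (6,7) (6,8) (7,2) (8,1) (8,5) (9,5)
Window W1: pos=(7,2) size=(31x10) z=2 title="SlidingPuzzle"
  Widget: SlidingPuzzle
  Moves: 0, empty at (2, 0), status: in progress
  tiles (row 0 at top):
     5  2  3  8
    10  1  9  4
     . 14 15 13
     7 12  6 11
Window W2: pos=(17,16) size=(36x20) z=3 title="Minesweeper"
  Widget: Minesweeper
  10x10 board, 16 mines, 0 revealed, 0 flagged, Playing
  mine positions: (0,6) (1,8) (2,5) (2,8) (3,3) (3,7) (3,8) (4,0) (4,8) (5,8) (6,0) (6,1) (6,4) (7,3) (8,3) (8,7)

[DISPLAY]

                                  
  ┏━━━━━━━━━━━━━━━━━━━━━━━━━━━━━┓ 
  ┃ SlidingPuzzle               ┃ 
  ┠─────────────────────────────┨ 
  ┃┌────┬────┬────┬────┐        ┃━
  ┃│  5 │  2 │  3 │  8 │        ┃ 
  ┃├────┼────┼────┼────┤        ┃─
  ┃│ 10 │  1 │  9 │  4 │        ┃ 
  ┃├────┼────┼────┼────┤        ┃ 
  ┃│    │ 14 │ 15 │ 13 │        ┃ 
  ┗━━━━━━━━━━━━━━━━━━━━━━━━━━━━━┛ 
      ┃■■■■■■■■■■                 
      ┃■■■■■■■■■■                 
      ┃■■■■■■■■■■                 
      ┃■■■■■■■■■■                 
      ┃■■■■■┏━━━━━━━━━━━━━━━━━━━━━
      ┃■■■■■┃ Minesweeper         
      ┃     ┠─────────────────────
      ┃     ┃■■■■■■■■■■           
      ┃     ┃■■■■■■■■■■           
      ┃     ┃■■■■■■■■■■           
      ┗━━━━━┃■■■■■■■■■■           


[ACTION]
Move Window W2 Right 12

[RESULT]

                                  
  ┏━━━━━━━━━━━━━━━━━━━━━━━━━━━━━┓ 
  ┃ SlidingPuzzle               ┃ 
  ┠─────────────────────────────┨ 
  ┃┌────┬────┬────┬────┐        ┃━
  ┃│  5 │  2 │  3 │  8 │        ┃ 
  ┃├────┼────┼────┼────┤        ┃─
  ┃│ 10 │  1 │  9 │  4 │        ┃ 
  ┃├────┼────┼────┼────┤        ┃ 
  ┃│    │ 14 │ 15 │ 13 │        ┃ 
  ┗━━━━━━━━━━━━━━━━━━━━━━━━━━━━━┛ 
      ┃■■■■■■■■■■                 
      ┃■■■■■■■■■■                 
      ┃■■■■■■■■■■                 
      ┃■■■■■■■■■■                 
      ┃■■■■■■■┏━━━━━━━━━━━━━━━━━━━
      ┃■■■■■■■┃ Minesweeper       
      ┃       ┠───────────────────
      ┃       ┃■■■■■■■■■■         
      ┃       ┃■■■■■■■■■■         
      ┃       ┃■■■■■■■■■■         
      ┗━━━━━━━┃■■■■■■■■■■         


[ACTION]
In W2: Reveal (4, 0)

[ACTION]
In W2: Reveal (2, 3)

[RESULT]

                                  
  ┏━━━━━━━━━━━━━━━━━━━━━━━━━━━━━┓ 
  ┃ SlidingPuzzle               ┃ 
  ┠─────────────────────────────┨ 
  ┃┌────┬────┬────┬────┐        ┃━
  ┃│  5 │  2 │  3 │  8 │        ┃ 
  ┃├────┼────┼────┼────┤        ┃─
  ┃│ 10 │  1 │  9 │  4 │        ┃ 
  ┃├────┼────┼────┼────┤        ┃ 
  ┃│    │ 14 │ 15 │ 13 │        ┃ 
  ┗━━━━━━━━━━━━━━━━━━━━━━━━━━━━━┛ 
      ┃■■■■■■■■■■                 
      ┃■■■■■■■■■■                 
      ┃■■■■■■■■■■                 
      ┃■■■■■■■■■■                 
      ┃■■■■■■■┏━━━━━━━━━━━━━━━━━━━
      ┃■■■■■■■┃ Minesweeper       
      ┃       ┠───────────────────
      ┃       ┃■■■■■■✹■■■         
      ┃       ┃■■■■■■■■✹■         
      ┃       ┃■■■■■✹■■✹■         
      ┗━━━━━━━┃■■■✹■■■✹✹■         


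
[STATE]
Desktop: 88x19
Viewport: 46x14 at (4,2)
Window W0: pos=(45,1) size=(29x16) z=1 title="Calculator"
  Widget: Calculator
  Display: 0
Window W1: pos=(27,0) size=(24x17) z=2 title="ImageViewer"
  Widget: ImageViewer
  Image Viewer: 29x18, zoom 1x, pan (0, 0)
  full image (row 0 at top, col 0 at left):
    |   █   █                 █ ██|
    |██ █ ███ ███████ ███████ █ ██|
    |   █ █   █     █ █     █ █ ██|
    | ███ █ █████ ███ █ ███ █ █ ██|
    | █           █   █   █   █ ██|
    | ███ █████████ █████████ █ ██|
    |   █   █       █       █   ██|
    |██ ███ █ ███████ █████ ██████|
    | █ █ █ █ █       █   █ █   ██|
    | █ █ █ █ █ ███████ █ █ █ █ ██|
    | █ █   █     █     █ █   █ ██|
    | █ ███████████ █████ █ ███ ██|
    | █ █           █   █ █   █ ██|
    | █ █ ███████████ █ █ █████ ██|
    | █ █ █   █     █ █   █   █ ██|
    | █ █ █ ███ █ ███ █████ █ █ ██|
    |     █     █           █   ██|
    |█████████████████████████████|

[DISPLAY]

                       ┠──────────────────────
                       ┃   █   █              
                       ┃██ █ ███ ███████ █████
                       ┃   █ █   █     █ █    
                       ┃ ███ █ █████ ███ █ ███
                       ┃ █           █   █   █
                       ┃ ███ █████████ ███████
                       ┃   █   █       █      
                       ┃██ ███ █ ███████ █████
                       ┃ █ █ █ █ █       █   █
                       ┃ █ █ █ █ █ ███████ █ █
                       ┃ █ █   █     █     █ █
                       ┃ █ ███████████ █████ █
                       ┃ █ █           █   █ █


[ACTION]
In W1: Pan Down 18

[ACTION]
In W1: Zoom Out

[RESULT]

                       ┠──────────────────────
                       ┃                      
                       ┃                      
                       ┃                      
                       ┃                      
                       ┃                      
                       ┃                      
                       ┃                      
                       ┃                      
                       ┃                      
                       ┃                      
                       ┃                      
                       ┃                      
                       ┃                      


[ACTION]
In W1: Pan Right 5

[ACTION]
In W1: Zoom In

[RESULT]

                       ┠──────────────────────
                       ┃ ██  ██  ██  ██  █████
                       ┃ ██  ██  ██  ██  █████
                       ┃ ██      ██          █
                       ┃ ██      ██          █
                       ┃ █████████████████████
                       ┃ █████████████████████
                       ┃ ██                   
                       ┃ ██                   
                       ┃ ██  █████████████████
                       ┃ ██  █████████████████
                       ┃ ██  ██      ██       
                       ┃ ██  ██      ██       
                       ┃ ██  ██  ██████  ██  █


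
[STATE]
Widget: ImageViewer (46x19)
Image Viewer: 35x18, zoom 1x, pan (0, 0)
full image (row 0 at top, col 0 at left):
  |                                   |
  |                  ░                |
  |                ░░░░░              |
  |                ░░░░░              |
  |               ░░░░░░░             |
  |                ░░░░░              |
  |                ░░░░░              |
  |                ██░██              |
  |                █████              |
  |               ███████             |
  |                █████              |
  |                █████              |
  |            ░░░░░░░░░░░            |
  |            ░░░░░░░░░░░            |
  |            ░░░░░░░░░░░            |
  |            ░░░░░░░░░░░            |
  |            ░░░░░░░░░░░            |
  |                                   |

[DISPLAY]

                                              
                  ░                           
                ░░░░░                         
                ░░░░░                         
               ░░░░░░░                        
                ░░░░░                         
                ░░░░░                         
                ██░██                         
                █████                         
               ███████                        
                █████                         
                █████                         
            ░░░░░░░░░░░                       
            ░░░░░░░░░░░                       
            ░░░░░░░░░░░                       
            ░░░░░░░░░░░                       
            ░░░░░░░░░░░                       
                                              
                                              


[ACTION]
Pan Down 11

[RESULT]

                █████                         
            ░░░░░░░░░░░                       
            ░░░░░░░░░░░                       
            ░░░░░░░░░░░                       
            ░░░░░░░░░░░                       
            ░░░░░░░░░░░                       
                                              
                                              
                                              
                                              
                                              
                                              
                                              
                                              
                                              
                                              
                                              
                                              
                                              


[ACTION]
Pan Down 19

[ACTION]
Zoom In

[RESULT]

                        ░░░░░░░░░░░░░░░░░░░░░░
                        ░░░░░░░░░░░░░░░░░░░░░░
                        ░░░░░░░░░░░░░░░░░░░░░░
                        ░░░░░░░░░░░░░░░░░░░░░░
                                              
                                              
                                              
                                              
                                              
                                              
                                              
                                              
                                              
                                              
                                              
                                              
                                              
                                              
                                              


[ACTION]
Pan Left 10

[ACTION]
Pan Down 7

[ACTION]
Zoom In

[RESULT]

                                    ░░░░░░░░░░
                                    ░░░░░░░░░░
                                    ░░░░░░░░░░
                                    ░░░░░░░░░░
                                    ░░░░░░░░░░
                                    ░░░░░░░░░░
                                    ░░░░░░░░░░
                                    ░░░░░░░░░░
                                    ░░░░░░░░░░
                                    ░░░░░░░░░░
                                    ░░░░░░░░░░
                                    ░░░░░░░░░░
                                    ░░░░░░░░░░
                                    ░░░░░░░░░░
                                              
                                              
                                              
                                              
                                              


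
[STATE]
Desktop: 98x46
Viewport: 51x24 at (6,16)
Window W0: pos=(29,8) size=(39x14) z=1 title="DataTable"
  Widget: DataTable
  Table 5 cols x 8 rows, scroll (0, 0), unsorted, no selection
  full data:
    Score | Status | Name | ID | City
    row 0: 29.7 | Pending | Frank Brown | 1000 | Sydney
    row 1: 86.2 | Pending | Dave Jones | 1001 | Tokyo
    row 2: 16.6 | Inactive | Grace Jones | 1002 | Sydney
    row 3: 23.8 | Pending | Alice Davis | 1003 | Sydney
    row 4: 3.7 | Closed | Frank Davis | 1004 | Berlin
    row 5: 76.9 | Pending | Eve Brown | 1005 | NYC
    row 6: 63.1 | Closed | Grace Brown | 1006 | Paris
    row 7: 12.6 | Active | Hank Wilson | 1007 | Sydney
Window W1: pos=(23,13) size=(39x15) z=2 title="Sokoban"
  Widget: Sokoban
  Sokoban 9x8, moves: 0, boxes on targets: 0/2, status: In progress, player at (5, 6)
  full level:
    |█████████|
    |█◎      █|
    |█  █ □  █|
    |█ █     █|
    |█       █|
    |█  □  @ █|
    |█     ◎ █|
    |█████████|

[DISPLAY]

                 ┃█████████                        
                 ┃█◎      █                        
                 ┃█  █ □  █                        
                 ┃█ █     █                        
                 ┃█       █                        
                 ┃█  □  @ █                        
                 ┃█     ◎ █                        
                 ┃█████████                        
                 ┃Moves: 0  0/2                    
                 ┃                                 
                 ┃                                 
                 ┗━━━━━━━━━━━━━━━━━━━━━━━━━━━━━━━━━
                                                   
                                                   
                                                   
                                                   
                                                   
                                                   
                                                   
                                                   
                                                   
                                                   
                                                   
                                                   


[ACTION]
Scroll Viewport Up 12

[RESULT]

                                                   
                                                   
                                                   
                                                   
                       ┏━━━━━━━━━━━━━━━━━━━━━━━━━━━
                       ┃ DataTable                 
                       ┠───────────────────────────
                       ┃Score│Status  │Name       │
                       ┃─────┼────────┼───────────┼
                 ┏━━━━━━━━━━━━━━━━━━━━━━━━━━━━━━━━━
                 ┃ Sokoban                         
                 ┠─────────────────────────────────
                 ┃█████████                        
                 ┃█◎      █                        
                 ┃█  █ □  █                        
                 ┃█ █     █                        
                 ┃█       █                        
                 ┃█  □  @ █                        
                 ┃█     ◎ █                        
                 ┃█████████                        
                 ┃Moves: 0  0/2                    
                 ┃                                 
                 ┃                                 
                 ┗━━━━━━━━━━━━━━━━━━━━━━━━━━━━━━━━━


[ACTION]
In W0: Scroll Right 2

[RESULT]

                                                   
                                                   
                                                   
                                                   
                       ┏━━━━━━━━━━━━━━━━━━━━━━━━━━━
                       ┃ DataTable                 
                       ┠───────────────────────────
                       ┃core│Status  │Name       │I
                       ┃────┼────────┼───────────┼─
                 ┏━━━━━━━━━━━━━━━━━━━━━━━━━━━━━━━━━
                 ┃ Sokoban                         
                 ┠─────────────────────────────────
                 ┃█████████                        
                 ┃█◎      █                        
                 ┃█  █ □  █                        
                 ┃█ █     █                        
                 ┃█       █                        
                 ┃█  □  @ █                        
                 ┃█     ◎ █                        
                 ┃█████████                        
                 ┃Moves: 0  0/2                    
                 ┃                                 
                 ┃                                 
                 ┗━━━━━━━━━━━━━━━━━━━━━━━━━━━━━━━━━


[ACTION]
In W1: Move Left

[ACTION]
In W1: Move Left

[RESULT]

                                                   
                                                   
                                                   
                                                   
                       ┏━━━━━━━━━━━━━━━━━━━━━━━━━━━
                       ┃ DataTable                 
                       ┠───────────────────────────
                       ┃core│Status  │Name       │I
                       ┃────┼────────┼───────────┼─
                 ┏━━━━━━━━━━━━━━━━━━━━━━━━━━━━━━━━━
                 ┃ Sokoban                         
                 ┠─────────────────────────────────
                 ┃█████████                        
                 ┃█◎      █                        
                 ┃█  █ □  █                        
                 ┃█ █     █                        
                 ┃█       █                        
                 ┃█  □@   █                        
                 ┃█     ◎ █                        
                 ┃█████████                        
                 ┃Moves: 2  0/2                    
                 ┃                                 
                 ┃                                 
                 ┗━━━━━━━━━━━━━━━━━━━━━━━━━━━━━━━━━


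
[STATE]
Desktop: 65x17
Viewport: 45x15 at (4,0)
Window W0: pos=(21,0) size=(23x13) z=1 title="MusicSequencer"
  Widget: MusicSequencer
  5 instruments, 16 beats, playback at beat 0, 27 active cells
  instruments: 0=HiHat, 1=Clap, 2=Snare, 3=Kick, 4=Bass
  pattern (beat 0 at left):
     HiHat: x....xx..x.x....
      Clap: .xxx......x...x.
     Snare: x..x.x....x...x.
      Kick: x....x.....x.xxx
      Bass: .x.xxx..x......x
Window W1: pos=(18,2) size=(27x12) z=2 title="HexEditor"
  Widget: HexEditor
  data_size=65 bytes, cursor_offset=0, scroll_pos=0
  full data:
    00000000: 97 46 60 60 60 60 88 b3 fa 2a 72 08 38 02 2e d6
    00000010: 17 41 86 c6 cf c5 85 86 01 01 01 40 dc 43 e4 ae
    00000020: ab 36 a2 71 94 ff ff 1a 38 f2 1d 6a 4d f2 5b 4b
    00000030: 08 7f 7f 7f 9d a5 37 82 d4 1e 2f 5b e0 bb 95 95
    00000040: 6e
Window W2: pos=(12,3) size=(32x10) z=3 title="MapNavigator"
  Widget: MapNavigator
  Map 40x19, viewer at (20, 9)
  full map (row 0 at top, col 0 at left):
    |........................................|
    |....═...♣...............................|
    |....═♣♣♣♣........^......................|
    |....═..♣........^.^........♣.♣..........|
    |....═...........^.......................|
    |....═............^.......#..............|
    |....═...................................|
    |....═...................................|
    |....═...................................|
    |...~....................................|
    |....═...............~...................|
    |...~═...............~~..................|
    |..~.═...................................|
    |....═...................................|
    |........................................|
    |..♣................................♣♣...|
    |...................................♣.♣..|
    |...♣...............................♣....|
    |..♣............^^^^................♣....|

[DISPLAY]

                 ┏━━━━━━━━━━━━━━━━━━━━━┓     
                 ┃ MusicSequencer      ┃     
              ┏━━━━━━━━━━━━━━━━━━━━━━━━━┓    
        ┏━━━━━━━━━━━━━━━━━━━━━━━━━━━━━━┓┃    
        ┃ MapNavigator                 ┃┨    
        ┠──────────────────────────────┨┃    
        ┃..............................┃┃    
        ┃..............................┃┃    
        ┃..............................┃┃    
        ┃...............@..............┃┃    
        ┃...............~..............┃┃    
        ┃...............~~.............┃┃    
        ┗━━━━━━━━━━━━━━━━━━━━━━━━━━━━━━┛┃    
              ┗━━━━━━━━━━━━━━━━━━━━━━━━━┛    
                                             


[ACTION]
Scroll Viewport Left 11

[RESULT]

                     ┏━━━━━━━━━━━━━━━━━━━━━┓ 
                     ┃ MusicSequencer      ┃ 
                  ┏━━━━━━━━━━━━━━━━━━━━━━━━━┓
            ┏━━━━━━━━━━━━━━━━━━━━━━━━━━━━━━┓┃
            ┃ MapNavigator                 ┃┨
            ┠──────────────────────────────┨┃
            ┃..............................┃┃
            ┃..............................┃┃
            ┃..............................┃┃
            ┃...............@..............┃┃
            ┃...............~..............┃┃
            ┃...............~~.............┃┃
            ┗━━━━━━━━━━━━━━━━━━━━━━━━━━━━━━┛┃
                  ┗━━━━━━━━━━━━━━━━━━━━━━━━━┛
                                             


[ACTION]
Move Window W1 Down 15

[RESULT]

                     ┏━━━━━━━━━━━━━━━━━━━━━┓ 
                     ┃ MusicSequencer      ┃ 
                     ┠─────────────────────┨ 
            ┏━━━━━━━━━━━━━━━━━━━━━━━━━━━━━━┓ 
            ┃ MapNavigator                 ┃ 
            ┠──────────────────────────────┨┓
            ┃..............................┃┃
            ┃..............................┃┨
            ┃..............................┃┃
            ┃...............@..............┃┃
            ┃...............~..............┃┃
            ┃...............~~.............┃┃
            ┗━━━━━━━━━━━━━━━━━━━━━━━━━━━━━━┛┃
                  ┃                         ┃
                  ┃                         ┃


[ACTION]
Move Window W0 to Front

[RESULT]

                     ┏━━━━━━━━━━━━━━━━━━━━━┓ 
                     ┃ MusicSequencer      ┃ 
                     ┠─────────────────────┨ 
            ┏━━━━━━━━┃      ▼12345678901234┃ 
            ┃ MapNavi┃ HiHat█····██··█·█···┃ 
            ┠────────┃  Clap·███······█···█┃┓
            ┃........┃ Snare█··█·█····█···█┃┃
            ┃........┃  Kick█····█·····█·██┃┨
            ┃........┃  Bass·█·███··█······┃┃
            ┃........┃                     ┃┃
            ┃........┃                     ┃┃
            ┃........┃                     ┃┃
            ┗━━━━━━━━┗━━━━━━━━━━━━━━━━━━━━━┛┃
                  ┃                         ┃
                  ┃                         ┃


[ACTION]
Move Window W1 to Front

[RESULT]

                     ┏━━━━━━━━━━━━━━━━━━━━━┓ 
                     ┃ MusicSequencer      ┃ 
                     ┠─────────────────────┨ 
            ┏━━━━━━━━┃      ▼12345678901234┃ 
            ┃ MapNavi┃ HiHat█····██··█·█···┃ 
            ┠─────┏━━━━━━━━━━━━━━━━━━━━━━━━━┓
            ┃.....┃ HexEditor               ┃
            ┃.....┠─────────────────────────┨
            ┃.....┃00000000  97 46 60 60 60 ┃
            ┃.....┃00000010  17 41 86 c6 cf ┃
            ┃.....┃00000020  ab 36 a2 71 94 ┃
            ┃.....┃00000030  08 7f 7f 7f 9d ┃
            ┗━━━━━┃00000040  6e             ┃
                  ┃                         ┃
                  ┃                         ┃


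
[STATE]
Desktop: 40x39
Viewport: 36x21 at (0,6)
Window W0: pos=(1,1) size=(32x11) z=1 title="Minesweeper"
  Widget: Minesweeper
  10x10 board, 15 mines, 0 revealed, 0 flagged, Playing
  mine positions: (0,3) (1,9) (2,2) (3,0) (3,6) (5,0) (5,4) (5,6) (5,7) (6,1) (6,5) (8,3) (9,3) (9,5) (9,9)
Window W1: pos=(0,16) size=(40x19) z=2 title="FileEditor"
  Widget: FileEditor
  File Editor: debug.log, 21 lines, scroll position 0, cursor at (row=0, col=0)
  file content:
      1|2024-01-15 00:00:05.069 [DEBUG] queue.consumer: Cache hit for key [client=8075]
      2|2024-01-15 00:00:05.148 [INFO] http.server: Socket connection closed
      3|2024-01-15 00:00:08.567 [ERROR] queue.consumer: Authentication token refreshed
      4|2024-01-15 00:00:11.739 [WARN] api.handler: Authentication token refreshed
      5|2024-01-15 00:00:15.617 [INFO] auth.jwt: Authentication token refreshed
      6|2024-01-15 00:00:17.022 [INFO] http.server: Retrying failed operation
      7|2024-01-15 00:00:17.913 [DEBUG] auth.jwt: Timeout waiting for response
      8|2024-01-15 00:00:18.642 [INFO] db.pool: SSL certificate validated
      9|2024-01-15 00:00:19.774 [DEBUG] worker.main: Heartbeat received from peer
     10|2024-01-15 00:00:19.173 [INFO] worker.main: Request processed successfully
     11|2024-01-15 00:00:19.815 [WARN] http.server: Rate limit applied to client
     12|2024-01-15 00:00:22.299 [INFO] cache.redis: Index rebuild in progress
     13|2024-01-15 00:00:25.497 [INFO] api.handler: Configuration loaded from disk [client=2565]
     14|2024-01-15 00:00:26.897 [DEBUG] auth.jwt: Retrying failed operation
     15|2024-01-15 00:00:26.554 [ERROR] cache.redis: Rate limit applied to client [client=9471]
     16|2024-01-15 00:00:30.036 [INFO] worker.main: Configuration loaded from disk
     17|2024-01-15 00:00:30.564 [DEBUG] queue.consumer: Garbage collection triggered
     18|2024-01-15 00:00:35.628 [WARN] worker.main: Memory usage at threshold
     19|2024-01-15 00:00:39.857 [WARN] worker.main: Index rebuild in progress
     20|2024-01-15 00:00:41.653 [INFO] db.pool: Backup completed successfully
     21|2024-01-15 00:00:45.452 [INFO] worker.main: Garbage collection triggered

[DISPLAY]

 ┃■■■■■■■■■■                    ┃   
 ┃■■■■■■■■■■                    ┃   
 ┃■■■■■■■■■■                    ┃   
 ┃■■■■■■■■■■                    ┃   
 ┃■■■■■■■■■■                    ┃   
 ┗━━━━━━━━━━━━━━━━━━━━━━━━━━━━━━┛   
                                    
                                    
                                    
                                    
┏━━━━━━━━━━━━━━━━━━━━━━━━━━━━━━━━━━━
┃ FileEditor                        
┠───────────────────────────────────
┃█024-01-15 00:00:05.069 [DEBUG] que
┃2024-01-15 00:00:05.148 [INFO] http
┃2024-01-15 00:00:08.567 [ERROR] que
┃2024-01-15 00:00:11.739 [WARN] api.
┃2024-01-15 00:00:15.617 [INFO] auth
┃2024-01-15 00:00:17.022 [INFO] http
┃2024-01-15 00:00:17.913 [DEBUG] aut
┃2024-01-15 00:00:18.642 [INFO] db.p


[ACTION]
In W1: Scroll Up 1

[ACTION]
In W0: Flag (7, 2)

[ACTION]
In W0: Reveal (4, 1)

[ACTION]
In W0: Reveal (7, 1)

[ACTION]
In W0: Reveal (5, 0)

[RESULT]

 ┃■■✹■■■■■■■                    ┃   
 ┃✹■■■■■✹■■■                    ┃   
 ┃■2■■■■■■■■                    ┃   
 ┃✹■■■✹■✹✹■■                    ┃   
 ┃■✹■■■✹■■■■                    ┃   
 ┗━━━━━━━━━━━━━━━━━━━━━━━━━━━━━━┛   
                                    
                                    
                                    
                                    
┏━━━━━━━━━━━━━━━━━━━━━━━━━━━━━━━━━━━
┃ FileEditor                        
┠───────────────────────────────────
┃█024-01-15 00:00:05.069 [DEBUG] que
┃2024-01-15 00:00:05.148 [INFO] http
┃2024-01-15 00:00:08.567 [ERROR] que
┃2024-01-15 00:00:11.739 [WARN] api.
┃2024-01-15 00:00:15.617 [INFO] auth
┃2024-01-15 00:00:17.022 [INFO] http
┃2024-01-15 00:00:17.913 [DEBUG] aut
┃2024-01-15 00:00:18.642 [INFO] db.p


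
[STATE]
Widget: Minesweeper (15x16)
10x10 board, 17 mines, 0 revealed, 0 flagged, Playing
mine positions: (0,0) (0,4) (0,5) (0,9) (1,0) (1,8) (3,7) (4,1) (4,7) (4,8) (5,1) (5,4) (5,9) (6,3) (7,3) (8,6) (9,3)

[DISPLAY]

■■■■■■■■■■     
■■■■■■■■■■     
■■■■■■■■■■     
■■■■■■■■■■     
■■■■■■■■■■     
■■■■■■■■■■     
■■■■■■■■■■     
■■■■■■■■■■     
■■■■■■■■■■     
■■■■■■■■■■     
               
               
               
               
               
               


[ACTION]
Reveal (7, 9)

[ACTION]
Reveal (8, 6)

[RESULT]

✹■■■✹✹■■■✹     
✹■■■■■■■✹■     
■■■■■■■■■■     
■■■■■■■✹■■     
■✹■■■■■✹✹■     
■✹■■✹1123✹     
■■■✹■1  11     
■■■✹■111       
■■■■■■✹1       
■■■✹■■■1       
               
               
               
               
               
               


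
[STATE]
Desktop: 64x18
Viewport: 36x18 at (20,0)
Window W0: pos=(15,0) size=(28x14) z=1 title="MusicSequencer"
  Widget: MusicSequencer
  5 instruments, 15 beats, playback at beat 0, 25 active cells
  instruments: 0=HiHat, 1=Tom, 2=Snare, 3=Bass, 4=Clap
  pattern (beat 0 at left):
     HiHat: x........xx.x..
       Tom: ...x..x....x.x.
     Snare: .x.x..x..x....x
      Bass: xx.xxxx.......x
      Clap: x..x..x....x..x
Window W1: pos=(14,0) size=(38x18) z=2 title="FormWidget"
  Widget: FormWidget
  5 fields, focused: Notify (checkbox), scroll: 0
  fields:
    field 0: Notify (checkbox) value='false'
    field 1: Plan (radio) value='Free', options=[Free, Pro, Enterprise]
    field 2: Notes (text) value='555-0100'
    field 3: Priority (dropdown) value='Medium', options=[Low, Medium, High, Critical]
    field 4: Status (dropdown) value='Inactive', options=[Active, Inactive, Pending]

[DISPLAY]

━━━━━━━━━━━━━━━━━━━━━━━━━━━━━━━┓    
Widget                         ┃    
───────────────────────────────┨    
ify:     [ ]                   ┃    
n:       (●) Free  ( ) Pro  ( )┃    
es:      [555-0100            ]┃    
ority:   [Medium             ▼]┃    
tus:     [Inactive           ▼]┃    
                               ┃    
                               ┃    
                               ┃    
                               ┃    
                               ┃    
                               ┃    
                               ┃    
                               ┃    
                               ┃    
━━━━━━━━━━━━━━━━━━━━━━━━━━━━━━━┛    


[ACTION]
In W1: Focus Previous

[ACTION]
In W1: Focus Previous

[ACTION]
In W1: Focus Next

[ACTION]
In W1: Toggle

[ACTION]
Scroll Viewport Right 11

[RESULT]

━━━━━━━━━━━━━━━━━━━━━━━┓            
                       ┃            
───────────────────────┨            
 [ ]                   ┃            
 (●) Free  ( ) Pro  ( )┃            
 [555-0100            ]┃            
 [Medium             ▼]┃            
 [Inactive           ▼]┃            
                       ┃            
                       ┃            
                       ┃            
                       ┃            
                       ┃            
                       ┃            
                       ┃            
                       ┃            
                       ┃            
━━━━━━━━━━━━━━━━━━━━━━━┛            


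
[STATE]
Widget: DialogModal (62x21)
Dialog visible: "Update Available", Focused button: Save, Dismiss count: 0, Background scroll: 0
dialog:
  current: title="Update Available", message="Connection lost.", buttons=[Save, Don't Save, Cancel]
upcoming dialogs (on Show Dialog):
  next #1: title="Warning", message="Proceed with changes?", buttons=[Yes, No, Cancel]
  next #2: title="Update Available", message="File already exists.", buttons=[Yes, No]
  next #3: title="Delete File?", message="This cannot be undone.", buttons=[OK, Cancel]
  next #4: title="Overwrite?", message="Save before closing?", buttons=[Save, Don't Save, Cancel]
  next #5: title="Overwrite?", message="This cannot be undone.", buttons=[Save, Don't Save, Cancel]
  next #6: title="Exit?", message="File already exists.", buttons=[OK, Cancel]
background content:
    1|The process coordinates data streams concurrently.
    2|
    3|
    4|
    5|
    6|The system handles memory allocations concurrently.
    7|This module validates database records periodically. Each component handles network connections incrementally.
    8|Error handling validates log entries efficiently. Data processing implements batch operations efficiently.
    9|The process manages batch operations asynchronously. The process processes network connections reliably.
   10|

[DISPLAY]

The process coordinates data streams concurrently.            
                                                              
                                                              
                                                              
                                                              
The system handles memory allocations concurrently.           
This module validates database records periodically. Each comp
Error handling validates log entries efficiently. Data process
The process man┌──────────────────────────────┐usly. The proce
               │       Update Available       │               
               │       Connection lost.       │               
               │ [Save]  Don't Save   Cancel  │               
               └──────────────────────────────┘               
                                                              
                                                              
                                                              
                                                              
                                                              
                                                              
                                                              
                                                              


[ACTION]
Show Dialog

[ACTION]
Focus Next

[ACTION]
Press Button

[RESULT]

The process coordinates data streams concurrently.            
                                                              
                                                              
                                                              
                                                              
The system handles memory allocations concurrently.           
This module validates database records periodically. Each comp
Error handling validates log entries efficiently. Data process
The process manages batch operations asynchronously. The proce
                                                              
                                                              
                                                              
                                                              
                                                              
                                                              
                                                              
                                                              
                                                              
                                                              
                                                              
                                                              
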